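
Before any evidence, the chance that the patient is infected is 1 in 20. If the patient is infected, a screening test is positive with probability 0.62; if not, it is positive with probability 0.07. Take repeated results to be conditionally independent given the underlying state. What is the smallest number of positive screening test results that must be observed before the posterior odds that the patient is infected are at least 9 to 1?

Prior odds: 0.05 ÷ 0.95 = 1/19.
Likelihood ratio of a positive = 0.62/0.07 = 62/7.
Target odds = 9.
Require (62/7)ⁿ ≥ 9 ÷ (1/19) = 171.
(62/7)² = 3844/49 falls short of 171 but (62/7)³ = 238328/343 reaches it, so n = 3.

3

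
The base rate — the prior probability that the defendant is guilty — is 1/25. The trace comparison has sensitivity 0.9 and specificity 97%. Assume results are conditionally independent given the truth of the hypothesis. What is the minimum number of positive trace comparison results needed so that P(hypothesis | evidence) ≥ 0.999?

3

Prior odds = 0.04/0.96 = 1/24.
False-positive rate = 1 − 0.97 = 0.03; likelihood ratio of a positive = 0.9/0.03 = 30.
Target odds: 0.999 ÷ 0.001 = 999.
Need (1/24) × 30ⁿ ≥ 999, i.e. 30ⁿ ≥ 23976.
30² = 900 falls short of 23976 but 30³ = 27000 reaches it, so n = 3.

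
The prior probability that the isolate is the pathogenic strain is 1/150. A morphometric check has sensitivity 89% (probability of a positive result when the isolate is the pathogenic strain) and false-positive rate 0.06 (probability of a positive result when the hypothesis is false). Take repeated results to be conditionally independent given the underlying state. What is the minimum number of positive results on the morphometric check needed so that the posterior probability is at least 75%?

Prior odds = (1/150)/(149/150) = 1/149.
Likelihood ratio of a positive result = 0.89/0.06 = 89/6.
Target odds: 0.75 ÷ 0.25 = 3.
Need (1/149) × (89/6)ⁿ ≥ 3, i.e. (89/6)ⁿ ≥ 447.
(89/6)² = 7921/36 falls short of 447 but (89/6)³ = 704969/216 reaches it, so n = 3.

3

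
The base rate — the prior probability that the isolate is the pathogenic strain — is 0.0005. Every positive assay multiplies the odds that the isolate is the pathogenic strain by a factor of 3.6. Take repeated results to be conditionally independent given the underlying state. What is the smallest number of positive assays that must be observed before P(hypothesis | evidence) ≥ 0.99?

Prior odds = 0.0005/0.9995 = 1/1999.
Likelihood ratio per positive assay = 3.6.
Target posterior odds = 0.99/0.01 = 99.
Need (1/1999) × 3.6ⁿ ≥ 99, i.e. 3.6ⁿ ≥ 197901.
3.6⁹ ≈101560 falls short of 197901 but 3.6¹⁰ ≈365616 reaches it, so n = 10.

10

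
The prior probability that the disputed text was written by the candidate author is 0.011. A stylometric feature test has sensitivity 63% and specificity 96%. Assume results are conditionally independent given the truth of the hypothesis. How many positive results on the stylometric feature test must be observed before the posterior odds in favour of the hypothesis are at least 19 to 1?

Prior odds: 0.011 ÷ 0.989 = 11/989.
False-positive rate = 1 − 0.96 = 0.04; likelihood ratio of a positive = 0.63/0.04 = 15.75.
Target odds = 19.
Require 15.75ⁿ ≥ 19 ÷ (11/989) = 18791/11.
15.75² = 248.0625 falls short of 18791/11 but 15.75³ = 3906.984375 reaches it, so n = 3.

3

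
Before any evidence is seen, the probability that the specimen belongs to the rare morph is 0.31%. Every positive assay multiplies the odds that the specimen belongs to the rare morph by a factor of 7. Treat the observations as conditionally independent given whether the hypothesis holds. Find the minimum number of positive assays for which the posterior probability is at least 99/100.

Prior odds = 0.0031/0.9969 = 31/9969.
Likelihood ratio per positive assay = 7.
Target odds: 0.99 ÷ 0.01 = 99.
Need (31/9969) × 7ⁿ ≥ 99, i.e. 7ⁿ ≥ 986931/31.
7⁵ = 16807 falls short of 986931/31 but 7⁶ = 117649 reaches it, so n = 6.

6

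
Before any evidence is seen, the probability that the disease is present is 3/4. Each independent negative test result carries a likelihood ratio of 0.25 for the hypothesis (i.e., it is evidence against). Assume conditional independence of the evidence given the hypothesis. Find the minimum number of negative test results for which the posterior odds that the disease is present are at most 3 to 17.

Prior odds: 0.75 ÷ 0.25 = 3.
Likelihood ratio per negative test result = 0.25.
Target odds = 3/17.
Require 0.25ⁿ ≤ 3/17 ÷ 3 = 1/17.
0.25² = 0.0625 is still above 1/17 but 0.25³ = 0.015625 is at or below it, so n = 3.

3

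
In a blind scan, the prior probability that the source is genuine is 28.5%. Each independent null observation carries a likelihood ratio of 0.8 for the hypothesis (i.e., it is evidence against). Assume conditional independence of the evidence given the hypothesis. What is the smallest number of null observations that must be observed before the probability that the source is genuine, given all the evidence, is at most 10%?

Prior odds: 0.285 ÷ 0.715 = 57/143.
Likelihood ratio per null observation = 0.8.
Target posterior odds = 0.1/0.9 = 1/9.
Need (57/143) × 0.8ⁿ ≤ 1/9, i.e. 0.8ⁿ ≤ 143/513.
0.8⁵ = 0.32768 is still above 143/513 but 0.8⁶ = 4096/15625 is at or below it, so n = 6.

6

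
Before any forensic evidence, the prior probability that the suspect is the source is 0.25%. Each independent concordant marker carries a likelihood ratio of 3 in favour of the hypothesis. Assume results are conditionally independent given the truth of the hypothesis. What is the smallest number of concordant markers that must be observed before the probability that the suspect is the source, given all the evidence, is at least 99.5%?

Prior odds: 0.0025 ÷ 0.9975 = 1/399.
Likelihood ratio per concordant marker = 3.
Target odds: 0.995 ÷ 0.005 = 199.
Require 3ⁿ ≥ 199 ÷ (1/399) = 79401.
3¹⁰ = 59049 falls short of 79401 but 3¹¹ = 177147 reaches it, so n = 11.

11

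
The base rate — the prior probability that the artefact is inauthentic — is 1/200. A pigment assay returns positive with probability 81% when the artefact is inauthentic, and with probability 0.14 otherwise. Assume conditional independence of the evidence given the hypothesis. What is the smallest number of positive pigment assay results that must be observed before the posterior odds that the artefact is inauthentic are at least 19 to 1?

5

Prior odds = 0.005/0.995 = 1/199.
Likelihood ratio of a positive result = 0.81/0.14 = 81/14.
Target odds = 19.
Require (81/14)ⁿ ≥ 19 ÷ (1/199) = 3781.
(81/14)⁴ = 43046721/38416 falls short of 3781 but (81/14)⁵ ≈6483.13 reaches it, so n = 5.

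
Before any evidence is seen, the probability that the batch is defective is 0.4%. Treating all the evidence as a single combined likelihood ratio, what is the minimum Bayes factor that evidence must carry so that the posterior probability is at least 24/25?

Prior odds = 0.004/0.996 = 1/249.
Target odds = 0.96/0.04 = 24.
Required Bayes factor = 24 ÷ (1/249) = 5976.

5976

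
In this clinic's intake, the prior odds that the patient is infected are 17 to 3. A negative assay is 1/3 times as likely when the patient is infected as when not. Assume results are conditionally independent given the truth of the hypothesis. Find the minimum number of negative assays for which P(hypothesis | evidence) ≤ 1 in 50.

Prior odds = 17/3.
Likelihood ratio per negative assay = 1/3.
Target posterior odds = 0.02/0.98 = 1/49.
Require (1/3)ⁿ ≤ 1/49 ÷ (17/3) = 3/833.
(1/3)⁵ = 1/243 is still above 3/833 but (1/3)⁶ = 1/729 is at or below it, so n = 6.

6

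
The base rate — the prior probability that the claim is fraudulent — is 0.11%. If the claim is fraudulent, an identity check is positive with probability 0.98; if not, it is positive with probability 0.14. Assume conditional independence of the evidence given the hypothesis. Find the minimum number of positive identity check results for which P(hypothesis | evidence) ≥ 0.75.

5

Prior odds: 0.0011 ÷ 0.9989 = 11/9989.
Likelihood ratio of a positive = 0.98/0.14 = 7.
Target posterior odds = 0.75/0.25 = 3.
Need (11/9989) × 7ⁿ ≥ 3, i.e. 7ⁿ ≥ 29967/11.
7⁴ = 2401 falls short of 29967/11 but 7⁵ = 16807 reaches it, so n = 5.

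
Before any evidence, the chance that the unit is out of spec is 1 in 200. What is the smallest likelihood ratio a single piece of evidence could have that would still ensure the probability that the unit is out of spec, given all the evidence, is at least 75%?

Prior odds = 0.005/0.995 = 1/199.
Target odds = 0.75/0.25 = 3.
Required Bayes factor = 3 ÷ (1/199) = 597.

597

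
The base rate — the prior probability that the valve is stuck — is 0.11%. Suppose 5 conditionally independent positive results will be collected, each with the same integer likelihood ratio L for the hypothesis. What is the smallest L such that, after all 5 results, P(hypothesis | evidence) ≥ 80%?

6

Prior odds = 0.0011/0.9989 = 11/9989.
Target odds = 0.8/0.2 = 4.
Need L⁵ ≥ 4 ÷ (11/9989) = 39956/11.
5⁵ = 3125 < 39956/11 ≤ 7776 = 6⁵, so L = 6.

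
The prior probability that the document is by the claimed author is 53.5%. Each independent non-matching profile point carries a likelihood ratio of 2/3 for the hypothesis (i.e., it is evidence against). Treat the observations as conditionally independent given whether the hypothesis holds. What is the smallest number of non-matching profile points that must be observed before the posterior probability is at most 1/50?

10

Prior odds: 0.535 ÷ 0.465 = 107/93.
Likelihood ratio per non-matching profile point = 2/3.
Target odds: 0.02 ÷ 0.98 = 1/49.
Need (107/93) × (2/3)ⁿ ≤ 1/49, i.e. (2/3)ⁿ ≤ 93/5243.
(2/3)⁹ = 512/19683 is still above 93/5243 but (2/3)¹⁰ = 1024/59049 is at or below it, so n = 10.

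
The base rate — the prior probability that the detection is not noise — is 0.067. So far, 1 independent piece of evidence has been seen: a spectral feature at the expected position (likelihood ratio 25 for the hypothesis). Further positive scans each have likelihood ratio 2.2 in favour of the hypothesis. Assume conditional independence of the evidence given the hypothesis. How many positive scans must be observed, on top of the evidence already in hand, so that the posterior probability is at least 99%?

Prior odds = 0.067/0.933 = 67/933.
Bayes factor of the evidence already in hand = 25.
Odds after that evidence = (67/933) × 25 = 1675/933.
Target odds = 0.99/0.01 = 99.
Need 2.2ⁿ ≥ 99 ÷ (1675/933) = 92367/1675.
2.2⁵ = 51.53632 falls short of 92367/1675 but 2.2⁶ = 1771561/15625 reaches it, so n = 6.

6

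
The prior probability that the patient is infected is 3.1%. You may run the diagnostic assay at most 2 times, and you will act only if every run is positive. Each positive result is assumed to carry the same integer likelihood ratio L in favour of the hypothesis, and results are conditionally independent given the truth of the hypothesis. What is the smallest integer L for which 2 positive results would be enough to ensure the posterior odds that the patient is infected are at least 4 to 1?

Prior odds = 0.031/0.969 = 31/969.
Target odds = 4.
Need L² ≥ 4 ÷ (31/969) = 3876/31.
11² = 121 < 3876/31 ≤ 144 = 12², so L = 12.

12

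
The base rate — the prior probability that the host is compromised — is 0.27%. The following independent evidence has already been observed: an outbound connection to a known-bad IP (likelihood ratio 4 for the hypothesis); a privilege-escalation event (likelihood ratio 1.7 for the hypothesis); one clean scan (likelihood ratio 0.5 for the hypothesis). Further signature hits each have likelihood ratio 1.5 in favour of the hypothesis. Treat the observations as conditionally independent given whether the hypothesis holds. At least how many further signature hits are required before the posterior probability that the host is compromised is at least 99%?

Prior odds = 0.0027/0.9973 = 27/9973.
Combined Bayes factor of the evidence already in hand = 4 × 1.7 × 0.5 = 3.4.
Odds after that evidence = (27/9973) × 3.4 = 459/49865.
Target odds = 0.99/0.01 = 99.
Need 1.5ⁿ ≥ 99 ÷ (459/49865) = 548515/51.
1.5²² ≈7481.83 falls short of 548515/51 but 1.5²³ ≈11222.7 reaches it, so n = 23.

23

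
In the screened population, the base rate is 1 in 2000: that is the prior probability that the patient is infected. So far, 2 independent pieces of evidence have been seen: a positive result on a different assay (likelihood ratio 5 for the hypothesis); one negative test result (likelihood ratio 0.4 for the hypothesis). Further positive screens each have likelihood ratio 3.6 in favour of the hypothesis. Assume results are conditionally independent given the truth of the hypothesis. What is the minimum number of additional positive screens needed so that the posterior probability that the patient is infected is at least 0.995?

Prior odds = 0.0005/0.9995 = 1/1999.
Combined Bayes factor of the evidence already in hand = 5 × 0.4 = 2.
Odds after that evidence = (1/1999) × 2 = 2/1999.
Target odds = 0.995/0.005 = 199.
Need 3.6ⁿ ≥ 199 ÷ (2/1999) = 198900.5.
3.6⁹ ≈101560 falls short of 198900.5 but 3.6¹⁰ ≈365616 reaches it, so n = 10.

10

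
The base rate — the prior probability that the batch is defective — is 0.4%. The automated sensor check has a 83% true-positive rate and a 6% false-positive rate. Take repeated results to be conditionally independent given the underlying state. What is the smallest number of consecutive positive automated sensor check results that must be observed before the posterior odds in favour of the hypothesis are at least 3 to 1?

Prior odds = 0.004/0.996 = 1/249.
Likelihood ratio of a positive result = 0.83/0.06 = 83/6.
Target odds = 3.
Need (1/249) × (83/6)ⁿ ≥ 3, i.e. (83/6)ⁿ ≥ 747.
(83/6)² = 6889/36 falls short of 747 but (83/6)³ = 571787/216 reaches it, so n = 3.

3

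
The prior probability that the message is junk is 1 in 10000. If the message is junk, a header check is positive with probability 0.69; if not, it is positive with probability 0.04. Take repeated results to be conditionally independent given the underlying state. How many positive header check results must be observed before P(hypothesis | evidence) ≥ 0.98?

Prior odds = 0.0001/0.9999 = 1/9999.
Likelihood ratio of a positive = 0.69/0.04 = 17.25.
Target posterior odds = 0.98/0.02 = 49.
Require 17.25ⁿ ≥ 49 ÷ (1/9999) = 489951.
17.25⁴ = 22667121/256 falls short of 489951 but 17.25⁵ ≈1.52737e+06 reaches it, so n = 5.

5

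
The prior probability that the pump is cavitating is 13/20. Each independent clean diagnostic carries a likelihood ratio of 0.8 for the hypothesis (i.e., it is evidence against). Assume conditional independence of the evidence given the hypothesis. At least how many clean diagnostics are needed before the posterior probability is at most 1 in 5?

9

Prior odds = 0.65/0.35 = 13/7.
Likelihood ratio per clean diagnostic = 0.8.
Target posterior odds = 0.2/0.8 = 0.25.
Need (13/7) × 0.8ⁿ ≤ 0.25, i.e. 0.8ⁿ ≤ 7/52.
0.8⁸ = 65536/390625 is still above 7/52 but 0.8⁹ = 262144/1953125 is at or below it, so n = 9.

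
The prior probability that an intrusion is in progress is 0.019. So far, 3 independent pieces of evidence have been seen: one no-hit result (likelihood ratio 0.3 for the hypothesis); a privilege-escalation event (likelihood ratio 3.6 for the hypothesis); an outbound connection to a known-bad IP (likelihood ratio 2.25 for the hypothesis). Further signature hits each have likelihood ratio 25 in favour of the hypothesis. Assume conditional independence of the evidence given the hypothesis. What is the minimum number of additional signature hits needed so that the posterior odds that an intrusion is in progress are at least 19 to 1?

Prior odds = 0.019/0.981 = 19/981.
Combined Bayes factor of the evidence already in hand = 0.3 × 3.6 × 2.25 = 2.43.
Odds after that evidence = (19/981) × 2.43 = 513/10900.
Target odds = 19.
Need 25ⁿ ≥ 19 ÷ (513/10900) = 10900/27.
25¹ = 25 falls short of 10900/27 but 25² = 625 reaches it, so n = 2.

2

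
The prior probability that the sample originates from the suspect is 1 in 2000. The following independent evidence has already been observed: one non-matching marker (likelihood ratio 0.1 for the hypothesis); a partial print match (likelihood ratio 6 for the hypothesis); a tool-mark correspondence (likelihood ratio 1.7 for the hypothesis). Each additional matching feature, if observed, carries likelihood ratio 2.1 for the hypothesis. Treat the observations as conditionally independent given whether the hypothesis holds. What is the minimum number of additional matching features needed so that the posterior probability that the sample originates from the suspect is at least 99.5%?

18

Prior odds = 0.0005/0.9995 = 1/1999.
Combined Bayes factor of the evidence already in hand = 0.1 × 6 × 1.7 = 1.02.
Odds after that evidence = (1/1999) × 1.02 = 51/99950.
Target odds = 0.995/0.005 = 199.
Need 2.1ⁿ ≥ 199 ÷ (51/99950) = 19890050/51.
2.1¹⁷ ≈300419 falls short of 19890050/51 but 2.1¹⁸ ≈630881 reaches it, so n = 18.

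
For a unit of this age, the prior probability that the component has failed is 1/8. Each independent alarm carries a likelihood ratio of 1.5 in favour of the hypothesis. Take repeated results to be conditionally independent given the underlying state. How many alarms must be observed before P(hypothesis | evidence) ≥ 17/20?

10

Prior odds = 0.125/0.875 = 1/7.
Likelihood ratio per alarm = 1.5.
Target posterior odds = 0.85/0.15 = 17/3.
Need (1/7) × 1.5ⁿ ≥ 17/3, i.e. 1.5ⁿ ≥ 119/3.
1.5⁹ = 19683/512 falls short of 119/3 but 1.5¹⁰ = 59049/1024 reaches it, so n = 10.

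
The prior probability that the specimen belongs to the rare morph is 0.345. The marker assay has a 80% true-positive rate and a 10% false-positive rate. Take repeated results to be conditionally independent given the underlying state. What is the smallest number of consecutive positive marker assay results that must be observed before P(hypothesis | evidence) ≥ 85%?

2

Prior odds: 0.345 ÷ 0.655 = 69/131.
Likelihood ratio of a positive result = 0.8/0.1 = 8.
Target odds: 0.85 ÷ 0.15 = 17/3.
Need (69/131) × 8ⁿ ≥ 17/3, i.e. 8ⁿ ≥ 2227/207.
8¹ = 8 falls short of 2227/207 but 8² = 64 reaches it, so n = 2.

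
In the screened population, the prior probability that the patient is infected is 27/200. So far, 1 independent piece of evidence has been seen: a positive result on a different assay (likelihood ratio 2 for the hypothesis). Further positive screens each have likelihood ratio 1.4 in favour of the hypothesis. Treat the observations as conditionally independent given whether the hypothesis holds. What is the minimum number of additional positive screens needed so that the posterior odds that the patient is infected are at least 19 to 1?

Prior odds = 0.135/0.865 = 27/173.
Bayes factor of the evidence already in hand = 2.
Odds after that evidence = (27/173) × 2 = 54/173.
Target odds = 19.
Need 1.4ⁿ ≥ 19 ÷ (54/173) = 3287/54.
1.4¹² ≈56.6939 falls short of 3287/54 but 1.4¹³ ≈79.3715 reaches it, so n = 13.

13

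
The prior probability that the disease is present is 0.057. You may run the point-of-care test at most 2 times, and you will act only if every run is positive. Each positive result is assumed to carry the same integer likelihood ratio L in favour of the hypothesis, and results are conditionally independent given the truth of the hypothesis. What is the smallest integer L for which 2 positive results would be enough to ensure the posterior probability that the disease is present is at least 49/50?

Prior odds = 0.057/0.943 = 57/943.
Target odds = 0.98/0.02 = 49.
Need L² ≥ 49 ÷ (57/943) = 46207/57.
28² = 784 < 46207/57 ≤ 841 = 29², so L = 29.

29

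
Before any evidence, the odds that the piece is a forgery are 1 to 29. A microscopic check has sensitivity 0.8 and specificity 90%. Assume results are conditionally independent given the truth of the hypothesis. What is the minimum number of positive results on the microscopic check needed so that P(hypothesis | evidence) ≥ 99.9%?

Prior odds = 1/29.
False-positive rate = 1 − 0.9 = 0.1; likelihood ratio of a positive = 0.8/0.1 = 8.
Target posterior odds = 0.999/0.001 = 999.
Require 8ⁿ ≥ 999 ÷ (1/29) = 28971.
8⁴ = 4096 falls short of 28971 but 8⁵ = 32768 reaches it, so n = 5.

5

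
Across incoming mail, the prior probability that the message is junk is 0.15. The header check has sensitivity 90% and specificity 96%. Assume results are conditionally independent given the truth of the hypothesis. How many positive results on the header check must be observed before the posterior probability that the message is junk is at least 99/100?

3

Prior odds = 0.15/0.85 = 3/17.
False-positive rate = 1 − 0.96 = 0.04; likelihood ratio of a positive = 0.9/0.04 = 22.5.
Target odds: 0.99 ÷ 0.01 = 99.
Require 22.5ⁿ ≥ 99 ÷ (3/17) = 561.
22.5² = 506.25 falls short of 561 but 22.5³ = 11390.625 reaches it, so n = 3.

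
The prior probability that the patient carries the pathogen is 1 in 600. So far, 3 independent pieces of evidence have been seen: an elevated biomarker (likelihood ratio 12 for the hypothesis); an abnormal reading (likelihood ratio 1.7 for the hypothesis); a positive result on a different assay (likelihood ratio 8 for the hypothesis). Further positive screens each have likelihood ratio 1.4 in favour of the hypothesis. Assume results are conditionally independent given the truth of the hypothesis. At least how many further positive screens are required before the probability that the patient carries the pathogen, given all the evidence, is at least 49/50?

Prior odds = (1/600)/(599/600) = 1/599.
Combined Bayes factor of the evidence already in hand = 12 × 1.7 × 8 = 163.2.
Odds after that evidence = (1/599) × 163.2 = 816/2995.
Target odds = 0.98/0.02 = 49.
Need 1.4ⁿ ≥ 49 ÷ (816/2995) = 146755/816.
1.4¹⁵ ≈155.568 falls short of 146755/816 but 1.4¹⁶ ≈217.795 reaches it, so n = 16.

16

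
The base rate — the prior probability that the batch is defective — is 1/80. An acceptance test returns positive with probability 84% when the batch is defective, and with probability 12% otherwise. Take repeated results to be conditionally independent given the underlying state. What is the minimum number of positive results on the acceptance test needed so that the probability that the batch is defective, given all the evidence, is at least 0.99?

Prior odds = 0.0125/0.9875 = 1/79.
Likelihood ratio of a positive result = 0.84/0.12 = 7.
Target odds: 0.99 ÷ 0.01 = 99.
Require 7ⁿ ≥ 99 ÷ (1/79) = 7821.
7⁴ = 2401 falls short of 7821 but 7⁵ = 16807 reaches it, so n = 5.

5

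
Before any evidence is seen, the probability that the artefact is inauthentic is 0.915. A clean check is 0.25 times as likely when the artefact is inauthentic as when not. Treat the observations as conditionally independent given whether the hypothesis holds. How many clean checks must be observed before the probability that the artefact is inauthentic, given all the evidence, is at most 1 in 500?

7

Prior odds: 0.915 ÷ 0.085 = 183/17.
Likelihood ratio per clean check = 0.25.
Target odds: 0.002 ÷ 0.998 = 1/499.
Require 0.25ⁿ ≤ 1/499 ÷ (183/17) = 17/91317.
0.25⁶ = 1/4096 is still above 17/91317 but 0.25⁷ = 1/16384 is at or below it, so n = 7.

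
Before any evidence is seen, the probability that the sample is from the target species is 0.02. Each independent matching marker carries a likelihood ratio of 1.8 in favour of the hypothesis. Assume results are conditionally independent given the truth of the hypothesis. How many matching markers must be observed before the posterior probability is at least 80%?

9

Prior odds = 0.02/0.98 = 1/49.
Likelihood ratio per matching marker = 1.8.
Target odds: 0.8 ÷ 0.2 = 4.
Require 1.8ⁿ ≥ 4 ÷ (1/49) = 196.
1.8⁸ = 43046721/390625 falls short of 196 but 1.8⁹ = 387420489/1953125 reaches it, so n = 9.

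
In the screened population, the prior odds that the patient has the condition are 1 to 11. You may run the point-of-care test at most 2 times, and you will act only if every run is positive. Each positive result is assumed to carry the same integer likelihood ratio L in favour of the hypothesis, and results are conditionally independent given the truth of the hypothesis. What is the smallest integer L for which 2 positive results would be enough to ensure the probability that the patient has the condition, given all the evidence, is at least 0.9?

Prior odds = 1/11.
Target odds = 0.9/0.1 = 9.
Need L² ≥ 9 ÷ (1/11) = 99.
9² = 81 < 99 ≤ 100 = 10², so L = 10.

10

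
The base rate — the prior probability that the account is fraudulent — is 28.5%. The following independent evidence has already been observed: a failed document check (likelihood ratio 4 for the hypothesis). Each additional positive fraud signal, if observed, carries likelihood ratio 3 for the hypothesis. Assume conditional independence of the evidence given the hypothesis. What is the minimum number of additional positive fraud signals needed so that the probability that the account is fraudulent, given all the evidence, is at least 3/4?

1

Prior odds = 0.285/0.715 = 57/143.
Bayes factor of the evidence already in hand = 4.
Odds after that evidence = (57/143) × 4 = 228/143.
Target odds = 0.75/0.25 = 3.
Need 3ⁿ ≥ 3 ÷ (228/143) = 143/76.
3¹ = 3, which meets the required 143/76; so n = 1.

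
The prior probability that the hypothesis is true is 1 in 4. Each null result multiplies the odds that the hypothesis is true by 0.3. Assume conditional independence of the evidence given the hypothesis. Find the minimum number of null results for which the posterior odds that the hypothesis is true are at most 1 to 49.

3

Prior odds: 0.25 ÷ 0.75 = 1/3.
Likelihood ratio per null result = 0.3.
Target odds = 1/49.
Need (1/3) × 0.3ⁿ ≤ 1/49, i.e. 0.3ⁿ ≤ 3/49.
0.3² = 0.09 is still above 3/49 but 0.3³ = 0.027 is at or below it, so n = 3.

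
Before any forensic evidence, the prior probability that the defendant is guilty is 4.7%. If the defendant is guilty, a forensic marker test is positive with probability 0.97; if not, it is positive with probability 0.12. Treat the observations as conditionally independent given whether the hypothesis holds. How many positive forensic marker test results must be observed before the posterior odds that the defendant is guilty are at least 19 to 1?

Prior odds = 0.047/0.953 = 47/953.
Likelihood ratio of a positive = 0.97/0.12 = 97/12.
Target odds = 19.
Require (97/12)ⁿ ≥ 19 ÷ (47/953) = 18107/47.
(97/12)² = 9409/144 falls short of 18107/47 but (97/12)³ = 912673/1728 reaches it, so n = 3.

3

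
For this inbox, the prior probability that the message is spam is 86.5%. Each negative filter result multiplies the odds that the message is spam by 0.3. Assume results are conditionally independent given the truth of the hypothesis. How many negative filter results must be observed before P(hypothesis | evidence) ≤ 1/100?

Prior odds = 0.865/0.135 = 173/27.
Likelihood ratio per negative filter result = 0.3.
Target posterior odds = 0.01/0.99 = 1/99.
Require 0.3ⁿ ≤ 1/99 ÷ (173/27) = 3/1903.
0.3⁵ = 243/100000 is still above 3/1903 but 0.3⁶ = 729/1000000 is at or below it, so n = 6.

6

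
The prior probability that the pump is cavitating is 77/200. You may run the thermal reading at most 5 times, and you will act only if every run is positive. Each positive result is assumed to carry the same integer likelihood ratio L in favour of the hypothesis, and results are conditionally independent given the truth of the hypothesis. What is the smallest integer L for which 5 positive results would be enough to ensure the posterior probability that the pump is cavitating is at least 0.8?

2

Prior odds = 0.385/0.615 = 77/123.
Target odds = 0.8/0.2 = 4.
Need L⁵ ≥ 4 ÷ (77/123) = 492/77.
1⁵ = 1 < 492/77 ≤ 32 = 2⁵, so L = 2.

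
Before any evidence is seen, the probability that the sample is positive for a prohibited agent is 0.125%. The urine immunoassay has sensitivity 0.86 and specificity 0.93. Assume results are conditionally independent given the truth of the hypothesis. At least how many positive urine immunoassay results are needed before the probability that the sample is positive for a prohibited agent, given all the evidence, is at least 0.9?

Prior odds = 0.00125/0.99875 = 1/799.
False-positive rate = 1 − 0.93 = 0.07; likelihood ratio of a positive = 0.86/0.07 = 86/7.
Target posterior odds = 0.9/0.1 = 9.
Require (86/7)ⁿ ≥ 9 ÷ (1/799) = 7191.
(86/7)³ = 636056/343 falls short of 7191 but (86/7)⁴ = 54700816/2401 reaches it, so n = 4.

4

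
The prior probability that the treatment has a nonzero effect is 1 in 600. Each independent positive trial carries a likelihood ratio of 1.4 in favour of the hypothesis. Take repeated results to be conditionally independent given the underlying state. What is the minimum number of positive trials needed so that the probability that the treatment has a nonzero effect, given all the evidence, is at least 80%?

24

Prior odds = (1/600)/(599/600) = 1/599.
Likelihood ratio per positive trial = 1.4.
Target odds: 0.8 ÷ 0.2 = 4.
Require 1.4ⁿ ≥ 4 ÷ (1/599) = 2396.
1.4²³ ≈2295.86 falls short of 2396 but 1.4²⁴ ≈3214.2 reaches it, so n = 24.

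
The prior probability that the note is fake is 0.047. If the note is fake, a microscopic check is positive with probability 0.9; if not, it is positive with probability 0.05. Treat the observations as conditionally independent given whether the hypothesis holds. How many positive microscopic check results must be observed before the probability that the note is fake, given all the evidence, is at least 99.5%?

3

Prior odds: 0.047 ÷ 0.953 = 47/953.
Likelihood ratio of a positive = 0.9/0.05 = 18.
Target odds: 0.995 ÷ 0.005 = 199.
Need (47/953) × 18ⁿ ≥ 199, i.e. 18ⁿ ≥ 189647/47.
18² = 324 falls short of 189647/47 but 18³ = 5832 reaches it, so n = 3.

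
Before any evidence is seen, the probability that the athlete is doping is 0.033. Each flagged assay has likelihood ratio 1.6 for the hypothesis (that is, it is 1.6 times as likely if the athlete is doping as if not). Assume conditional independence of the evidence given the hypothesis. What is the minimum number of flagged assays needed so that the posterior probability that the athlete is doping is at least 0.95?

14

Prior odds: 0.033 ÷ 0.967 = 33/967.
Likelihood ratio per flagged assay = 1.6.
Target odds: 0.95 ÷ 0.05 = 19.
Require 1.6ⁿ ≥ 19 ÷ (33/967) = 18373/33.
1.6¹³ ≈450.36 falls short of 18373/33 but 1.6¹⁴ ≈720.576 reaches it, so n = 14.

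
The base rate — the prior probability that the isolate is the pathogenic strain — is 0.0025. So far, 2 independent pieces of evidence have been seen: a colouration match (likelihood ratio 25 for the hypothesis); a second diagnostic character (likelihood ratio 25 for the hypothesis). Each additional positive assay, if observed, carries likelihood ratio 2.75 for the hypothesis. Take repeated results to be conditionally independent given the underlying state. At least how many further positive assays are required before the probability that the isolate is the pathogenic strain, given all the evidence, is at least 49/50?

Prior odds = 0.0025/0.9975 = 1/399.
Combined Bayes factor of the evidence already in hand = 25 × 25 = 625.
Odds after that evidence = (1/399) × 625 = 625/399.
Target odds = 0.98/0.02 = 49.
Need 2.75ⁿ ≥ 49 ÷ (625/399) = 31.2816.
2.75³ = 20.796875 falls short of 31.2816 but 2.75⁴ = 57.19140625 reaches it, so n = 4.

4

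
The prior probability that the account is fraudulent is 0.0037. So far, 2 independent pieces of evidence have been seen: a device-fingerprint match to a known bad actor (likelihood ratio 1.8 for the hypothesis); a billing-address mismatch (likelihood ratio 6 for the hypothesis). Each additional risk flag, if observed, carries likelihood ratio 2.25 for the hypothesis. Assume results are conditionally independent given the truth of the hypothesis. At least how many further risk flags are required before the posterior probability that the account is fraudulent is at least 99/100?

Prior odds = 0.0037/0.9963 = 37/9963.
Combined Bayes factor of the evidence already in hand = 1.8 × 6 = 10.8.
Odds after that evidence = (37/9963) × 10.8 = 74/1845.
Target odds = 0.99/0.01 = 99.
Need 2.25ⁿ ≥ 99 ÷ (74/1845) = 182655/74.
2.25⁹ = 387420489/262144 falls short of 182655/74 but 2.25¹⁰ ≈3325.26 reaches it, so n = 10.

10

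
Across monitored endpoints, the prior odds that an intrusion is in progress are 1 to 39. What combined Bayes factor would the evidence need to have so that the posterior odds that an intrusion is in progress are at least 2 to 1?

Prior odds = 1/39.
Target odds = 2.
Required Bayes factor = 2 ÷ (1/39) = 78.

78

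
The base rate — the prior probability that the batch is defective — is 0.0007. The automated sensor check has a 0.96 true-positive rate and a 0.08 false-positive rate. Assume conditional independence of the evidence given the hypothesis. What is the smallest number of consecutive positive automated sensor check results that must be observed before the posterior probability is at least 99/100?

Prior odds = 0.0007/0.9993 = 7/9993.
Likelihood ratio of a positive result = 0.96/0.08 = 12.
Target posterior odds = 0.99/0.01 = 99.
Require 12ⁿ ≥ 99 ÷ (7/9993) = 989307/7.
12⁴ = 20736 falls short of 989307/7 but 12⁵ = 248832 reaches it, so n = 5.

5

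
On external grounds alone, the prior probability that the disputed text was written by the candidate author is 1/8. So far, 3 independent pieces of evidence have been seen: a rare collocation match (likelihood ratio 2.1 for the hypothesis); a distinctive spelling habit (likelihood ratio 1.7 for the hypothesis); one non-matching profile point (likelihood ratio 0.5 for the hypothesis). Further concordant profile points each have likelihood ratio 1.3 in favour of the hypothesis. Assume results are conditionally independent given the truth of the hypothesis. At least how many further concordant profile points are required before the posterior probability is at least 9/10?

14

Prior odds = 0.125/0.875 = 1/7.
Combined Bayes factor of the evidence already in hand = 2.1 × 1.7 × 0.5 = 1.785.
Odds after that evidence = (1/7) × 1.785 = 0.255.
Target odds = 0.9/0.1 = 9.
Need 1.3ⁿ ≥ 9 ÷ 0.255 = 600/17.
1.3¹³ ≈30.2875 falls short of 600/17 but 1.3¹⁴ ≈39.3738 reaches it, so n = 14.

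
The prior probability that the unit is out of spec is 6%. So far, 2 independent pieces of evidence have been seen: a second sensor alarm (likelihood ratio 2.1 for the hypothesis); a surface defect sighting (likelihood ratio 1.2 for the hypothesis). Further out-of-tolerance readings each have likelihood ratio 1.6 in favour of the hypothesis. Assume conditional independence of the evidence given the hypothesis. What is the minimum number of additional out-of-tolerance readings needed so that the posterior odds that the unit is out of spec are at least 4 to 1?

7

Prior odds = 0.06/0.94 = 3/47.
Combined Bayes factor of the evidence already in hand = 2.1 × 1.2 = 2.52.
Odds after that evidence = (3/47) × 2.52 = 189/1175.
Target odds = 4.
Need 1.6ⁿ ≥ 4 ÷ (189/1175) = 4700/189.
1.6⁶ = 262144/15625 falls short of 4700/189 but 1.6⁷ = 2097152/78125 reaches it, so n = 7.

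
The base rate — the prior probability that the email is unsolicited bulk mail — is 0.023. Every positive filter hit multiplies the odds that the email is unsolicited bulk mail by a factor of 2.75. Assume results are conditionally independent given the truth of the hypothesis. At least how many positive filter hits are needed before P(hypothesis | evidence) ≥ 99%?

9

Prior odds = 0.023/0.977 = 23/977.
Likelihood ratio per positive filter hit = 2.75.
Target posterior odds = 0.99/0.01 = 99.
Require 2.75ⁿ ≥ 99 ÷ (23/977) = 96723/23.
2.75⁸ = 214358881/65536 falls short of 96723/23 but 2.75⁹ ≈8994.86 reaches it, so n = 9.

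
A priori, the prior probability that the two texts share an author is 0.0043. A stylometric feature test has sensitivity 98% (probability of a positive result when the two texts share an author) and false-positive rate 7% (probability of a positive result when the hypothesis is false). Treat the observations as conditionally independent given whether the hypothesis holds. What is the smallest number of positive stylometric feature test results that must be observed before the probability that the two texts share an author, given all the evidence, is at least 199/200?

Prior odds: 0.0043 ÷ 0.9957 = 43/9957.
Likelihood ratio of a positive result = 0.98/0.07 = 14.
Target posterior odds = 0.995/0.005 = 199.
Require 14ⁿ ≥ 199 ÷ (43/9957) = 1981443/43.
14⁴ = 38416 falls short of 1981443/43 but 14⁵ = 537824 reaches it, so n = 5.

5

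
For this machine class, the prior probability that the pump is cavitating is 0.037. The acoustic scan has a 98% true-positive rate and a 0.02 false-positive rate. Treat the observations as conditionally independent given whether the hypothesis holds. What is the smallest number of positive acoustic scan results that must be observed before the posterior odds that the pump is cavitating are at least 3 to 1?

2

Prior odds: 0.037 ÷ 0.963 = 37/963.
Likelihood ratio of a positive result = 0.98/0.02 = 49.
Target odds = 3.
Require 49ⁿ ≥ 3 ÷ (37/963) = 2889/37.
49¹ = 49 falls short of 2889/37 but 49² = 2401 reaches it, so n = 2.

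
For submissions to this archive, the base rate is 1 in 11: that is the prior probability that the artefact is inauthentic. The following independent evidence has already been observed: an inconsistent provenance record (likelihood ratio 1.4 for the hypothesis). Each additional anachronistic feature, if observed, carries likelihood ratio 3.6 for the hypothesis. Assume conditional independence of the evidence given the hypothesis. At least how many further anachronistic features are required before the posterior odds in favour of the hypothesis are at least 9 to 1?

4

Prior odds = (1/11)/(10/11) = 0.1.
Bayes factor of the evidence already in hand = 1.4.
Odds after that evidence = 0.1 × 1.4 = 0.14.
Target odds = 9.
Need 3.6ⁿ ≥ 9 ÷ 0.14 = 450/7.
3.6³ = 46.656 falls short of 450/7 but 3.6⁴ = 167.9616 reaches it, so n = 4.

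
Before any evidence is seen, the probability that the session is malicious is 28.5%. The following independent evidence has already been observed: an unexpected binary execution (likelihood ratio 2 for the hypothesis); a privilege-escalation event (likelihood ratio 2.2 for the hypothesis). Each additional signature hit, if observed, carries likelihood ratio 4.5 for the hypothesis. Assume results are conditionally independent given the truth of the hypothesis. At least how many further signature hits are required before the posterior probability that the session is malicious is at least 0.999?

5

Prior odds = 0.285/0.715 = 57/143.
Combined Bayes factor of the evidence already in hand = 2 × 2.2 = 4.4.
Odds after that evidence = (57/143) × 4.4 = 114/65.
Target odds = 0.999/0.001 = 999.
Need 4.5ⁿ ≥ 999 ÷ (114/65) = 21645/38.
4.5⁴ = 410.0625 falls short of 21645/38 but 4.5⁵ = 1845.28125 reaches it, so n = 5.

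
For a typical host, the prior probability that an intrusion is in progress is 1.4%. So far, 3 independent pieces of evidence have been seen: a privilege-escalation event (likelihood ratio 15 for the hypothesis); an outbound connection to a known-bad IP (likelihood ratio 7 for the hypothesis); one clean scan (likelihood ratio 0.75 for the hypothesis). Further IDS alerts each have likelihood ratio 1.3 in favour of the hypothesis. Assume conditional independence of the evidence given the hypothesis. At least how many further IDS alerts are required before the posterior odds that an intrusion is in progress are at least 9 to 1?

8

Prior odds = 0.014/0.986 = 7/493.
Combined Bayes factor of the evidence already in hand = 15 × 7 × 0.75 = 78.75.
Odds after that evidence = (7/493) × 78.75 = 2205/1972.
Target odds = 9.
Need 1.3ⁿ ≥ 9 ÷ (2205/1972) = 1972/245.
1.3⁷ = 62748517/10000000 falls short of 1972/245 but 1.3⁸ = 815730721/100000000 reaches it, so n = 8.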